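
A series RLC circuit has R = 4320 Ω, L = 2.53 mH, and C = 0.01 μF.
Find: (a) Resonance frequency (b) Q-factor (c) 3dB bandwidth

Step 1 — Resonance: ω₀ = 1/√(LC) = 1/√(0.00253·1e-08) = 1.988e+05 rad/s.
Step 2 — f₀ = ω₀/(2π) = 3.164e+04 Hz.
Step 3 — Series Q: Q = ω₀L/R = 1.988e+05·0.00253/4320 = 0.1164.
Step 4 — Bandwidth: Δω = ω₀/Q = 1.708e+06 rad/s; BW = Δω/(2π) = 2.718e+05 Hz.

(a) f₀ = 3.164e+04 Hz  (b) Q = 0.1164  (c) BW = 2.718e+05 Hz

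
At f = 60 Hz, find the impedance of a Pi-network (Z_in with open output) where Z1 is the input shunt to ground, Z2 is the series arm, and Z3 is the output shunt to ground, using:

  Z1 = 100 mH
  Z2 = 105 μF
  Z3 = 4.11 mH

Step 1 — Angular frequency: ω = 2π·f = 2π·60 = 377 rad/s.
Step 2 — Component impedances:
  Z1: Z = jωL = j·377·0.1 = 0 + j37.7 Ω
  Z2: Z = 1/(jωC) = -j/(ω·C) = 0 - j25.26 Ω
  Z3: Z = jωL = j·377·0.00411 = 0 + j1.549 Ω
Step 3 — With open output, the series arm Z2 and the output shunt Z3 appear in series to ground: Z2 + Z3 = 0 - j23.71 Ω.
Step 4 — Parallel with input shunt Z1: Z_in = Z1 || (Z2 + Z3) = 0 - j63.92 Ω = 63.92∠-90.0° Ω.

Z = 0 - j63.92 Ω = 63.92∠-90.0° Ω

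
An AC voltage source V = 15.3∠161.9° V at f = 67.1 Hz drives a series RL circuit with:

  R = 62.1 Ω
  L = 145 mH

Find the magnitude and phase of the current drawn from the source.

Step 1 — Angular frequency: ω = 2π·f = 2π·67.1 = 421.6 rad/s.
Step 2 — Component impedances:
  R: Z = R = 62.1 Ω
  L: Z = jωL = j·421.6·0.145 = 0 + j61.13 Ω
Step 3 — Series combination: Z_total = R + L = 62.1 + j61.13 Ω = 87.14∠44.6° Ω.
Step 4 — Source phasor: V = 15.3∠161.9° V = -14.54 + j4.753 V.
Step 5 — Ohm's law: I = V / Z_total = (-14.54 + j4.753) / (62.1 + j61.13) = -0.08066 + j0.156 A.
Step 6 — Convert to polar: |I| = 0.1756 A, ∠I = 117.3°.

I = 0.1756∠117.3° A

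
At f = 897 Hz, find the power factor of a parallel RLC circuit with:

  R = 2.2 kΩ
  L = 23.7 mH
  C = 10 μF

Step 1 — Angular frequency: ω = 2π·f = 2π·897 = 5636 rad/s.
Step 2 — Component impedances:
  R: Z = R = 2200 Ω
  L: Z = jωL = j·5636·0.0237 = 0 + j133.6 Ω
  C: Z = 1/(jωC) = -j/(ω·C) = 0 - j17.74 Ω
Step 3 — Parallel combination: 1/Z_total = 1/R + 1/L + 1/C; Z_total = 0.1903 - j20.46 Ω = 20.46∠-89.5° Ω.
Step 4 — Power factor: PF = cos(φ) = Re(Z)/|Z| = 0.19028/20.46 = 0.0093.
Step 5 — Type: Im(Z) = -20.46 ⇒ leading (phase φ = -89.5°).

PF = 0.0093 (leading, φ = -89.5°)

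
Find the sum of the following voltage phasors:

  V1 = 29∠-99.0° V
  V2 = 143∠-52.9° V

Step 1 — Convert each phasor to rectangular form:
  V1 = 29·(cos(-99.0°) + j·sin(-99.0°)) = -4.537 - j28.64 V
  V2 = 143·(cos(-52.9°) + j·sin(-52.9°)) = 86.26 - j114.1 V
Step 2 — Sum components: V_total = 81.72 - j142.7 V.
Step 3 — Convert to polar: |V_total| = 164.4 V, ∠V_total = -60.2°.

V_total = 164.4∠-60.2° V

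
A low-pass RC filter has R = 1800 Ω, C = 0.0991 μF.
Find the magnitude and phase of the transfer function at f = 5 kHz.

Step 1 — Angular frequency: ω = 2π·5000 = 3.142e+04 rad/s.
Step 2 — Transfer function: H(jω) = 1/(1 + jωRC).
Step 3 — Denominator: 1 + jωRC = 1 + j·3.142e+04·1800·9.91e-08 = 1 + j5.604.
Step 4 — H = 0.03086 - j0.1729.
Step 5 — Magnitude: |H| = 0.1757 (-15.1 dB); phase: φ = -79.9°.

|H| = 0.1757 (-15.1 dB), φ = -79.9°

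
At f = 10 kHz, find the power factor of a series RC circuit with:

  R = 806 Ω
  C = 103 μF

Step 1 — Angular frequency: ω = 2π·f = 2π·1e+04 = 6.283e+04 rad/s.
Step 2 — Component impedances:
  R: Z = R = 806 Ω
  C: Z = 1/(jωC) = -j/(ω·C) = 0 - j0.1545 Ω
Step 3 — Series combination: Z_total = R + C = 806 - j0.1545 Ω = 806∠-0.0° Ω.
Step 4 — Power factor: PF = cos(φ) = Re(Z)/|Z| = 806/806 = 1.
Step 5 — Type: Im(Z) = -0.1545 ⇒ leading (phase φ = -0.0°).

PF = 1 (leading, φ = -0.0°)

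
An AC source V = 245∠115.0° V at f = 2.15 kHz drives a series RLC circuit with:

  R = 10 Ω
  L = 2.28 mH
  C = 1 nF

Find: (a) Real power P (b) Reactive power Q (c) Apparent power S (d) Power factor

Step 1 — Angular frequency: ω = 2π·f = 2π·2150 = 1.351e+04 rad/s.
Step 2 — Component impedances:
  R: Z = R = 10 Ω
  L: Z = jωL = j·1.351e+04·0.00228 = 0 + j30.8 Ω
  C: Z = 1/(jωC) = -j/(ω·C) = 0 - j7.403e+04 Ω
Step 3 — Series combination: Z_total = R + L + C = 10 - j7.399e+04 Ω = 7.399e+04∠-90.0° Ω.
Step 4 — Source phasor: V = 245∠115.0° V = -103.5 + j222 V.
Step 5 — Current: I = V / Z = -0.003001 - j0.001399 A = 0.003311∠-155.0° A.
Step 6 — Complex power: S = V·I* = 0.0001096 - j0.8112 VA.
Step 7 — Real power: P = Re(S) = 0.0001096 W.
Step 8 — Reactive power: Q = Im(S) = -0.8112 VAR.
Step 9 — Apparent power: |S| = 0.8112 VA.
Step 10 — Power factor: PF = P/|S| = 0.0001351 (leading).

(a) P = 0.0001096 W  (b) Q = -0.8112 VAR  (c) S = 0.8112 VA  (d) PF = 0.0001351 (leading)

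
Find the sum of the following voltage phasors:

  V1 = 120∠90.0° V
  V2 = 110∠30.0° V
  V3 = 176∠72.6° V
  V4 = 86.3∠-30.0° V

Step 1 — Convert each phasor to rectangular form:
  V1 = 120·(cos(90.0°) + j·sin(90.0°)) = 0 + j120 V
  V2 = 110·(cos(30.0°) + j·sin(30.0°)) = 95.26 + j55 V
  V3 = 176·(cos(72.6°) + j·sin(72.6°)) = 52.63 + j167.9 V
  V4 = 86.3·(cos(-30.0°) + j·sin(-30.0°)) = 74.74 - j43.15 V
Step 2 — Sum components: V_total = 222.6 + j299.8 V.
Step 3 — Convert to polar: |V_total| = 373.4 V, ∠V_total = 53.4°.

V_total = 373.4∠53.4° V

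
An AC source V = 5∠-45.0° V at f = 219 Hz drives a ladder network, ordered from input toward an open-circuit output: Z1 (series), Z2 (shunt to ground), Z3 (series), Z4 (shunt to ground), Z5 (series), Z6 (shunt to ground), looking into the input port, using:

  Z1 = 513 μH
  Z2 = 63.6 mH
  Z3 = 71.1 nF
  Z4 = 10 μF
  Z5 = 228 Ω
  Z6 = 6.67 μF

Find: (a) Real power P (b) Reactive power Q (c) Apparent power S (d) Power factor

Step 1 — Angular frequency: ω = 2π·f = 2π·219 = 1376 rad/s.
Step 2 — Component impedances:
  Z1: Z = jωL = j·1376·0.000513 = 0 + j0.7059 Ω
  Z2: Z = jωL = j·1376·0.0636 = 0 + j87.51 Ω
  Z3: Z = 1/(jωC) = -j/(ω·C) = 0 - j1.022e+04 Ω
  Z4: Z = 1/(jωC) = -j/(ω·C) = 0 - j72.67 Ω
  Z5: Z = R = 228 Ω
  Z6: Z = 1/(jωC) = -j/(ω·C) = 0 - j109 Ω
Step 3 — Ladder network (open output): work backward from the far end, alternating series and parallel combinations. Z_in = 0.001044 + j88.97 Ω = 88.97∠90.0° Ω.
Step 4 — Source phasor: V = 5∠-45.0° V = 3.536 - j3.536 V.
Step 5 — Current: I = V / Z = -0.03974 - j0.03974 A = 0.0562∠-135.0° A.
Step 6 — Complex power: S = V·I* = 3.298e-06 + j0.281 VA.
Step 7 — Real power: P = Re(S) = 3.298e-06 W.
Step 8 — Reactive power: Q = Im(S) = 0.281 VAR.
Step 9 — Apparent power: |S| = 0.281 VA.
Step 10 — Power factor: PF = P/|S| = 1.174e-05 (lagging).

(a) P = 3.298e-06 W  (b) Q = 0.281 VAR  (c) S = 0.281 VA  (d) PF = 1.174e-05 (lagging)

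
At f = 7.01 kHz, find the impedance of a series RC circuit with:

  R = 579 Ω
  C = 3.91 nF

Step 1 — Angular frequency: ω = 2π·f = 2π·7010 = 4.405e+04 rad/s.
Step 2 — Component impedances:
  R: Z = R = 579 Ω
  C: Z = 1/(jωC) = -j/(ω·C) = 0 - j5807 Ω
Step 3 — Series combination: Z_total = R + C = 579 - j5807 Ω = 5835∠-84.3° Ω.

Z = 579 - j5807 Ω = 5835∠-84.3° Ω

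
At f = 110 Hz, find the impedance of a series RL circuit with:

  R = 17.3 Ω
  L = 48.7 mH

Step 1 — Angular frequency: ω = 2π·f = 2π·110 = 691.2 rad/s.
Step 2 — Component impedances:
  R: Z = R = 17.3 Ω
  L: Z = jωL = j·691.2·0.0487 = 0 + j33.66 Ω
Step 3 — Series combination: Z_total = R + L = 17.3 + j33.66 Ω = 37.84∠62.8° Ω.

Z = 17.3 + j33.66 Ω = 37.84∠62.8° Ω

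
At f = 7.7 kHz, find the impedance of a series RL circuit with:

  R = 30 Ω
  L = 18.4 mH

Step 1 — Angular frequency: ω = 2π·f = 2π·7700 = 4.838e+04 rad/s.
Step 2 — Component impedances:
  R: Z = R = 30 Ω
  L: Z = jωL = j·4.838e+04·0.0184 = 0 + j890.2 Ω
Step 3 — Series combination: Z_total = R + L = 30 + j890.2 Ω = 890.7∠88.1° Ω.

Z = 30 + j890.2 Ω = 890.7∠88.1° Ω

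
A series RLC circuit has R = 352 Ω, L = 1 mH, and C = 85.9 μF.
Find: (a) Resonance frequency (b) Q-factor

Step 1 — Resonance condition Im(Z)=0 gives ω₀ = 1/√(LC).
Step 2 — ω₀ = 1/√(0.001·8.59e-05) = 3412 rad/s.
Step 3 — f₀ = ω₀/(2π) = 543 Hz.
Step 4 — Series Q: Q = ω₀L/R = 3412·0.001/352 = 0.009693.

(a) f₀ = 543 Hz  (b) Q = 0.009693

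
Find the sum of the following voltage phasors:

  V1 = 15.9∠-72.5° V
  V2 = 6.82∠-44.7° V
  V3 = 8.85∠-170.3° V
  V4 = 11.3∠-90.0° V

Step 1 — Convert each phasor to rectangular form:
  V1 = 15.9·(cos(-72.5°) + j·sin(-72.5°)) = 4.781 - j15.16 V
  V2 = 6.82·(cos(-44.7°) + j·sin(-44.7°)) = 4.848 - j4.797 V
  V3 = 8.85·(cos(-170.3°) + j·sin(-170.3°)) = -8.723 - j1.491 V
  V4 = 11.3·(cos(-90.0°) + j·sin(-90.0°)) = 0 - j11.3 V
Step 2 — Sum components: V_total = 0.9054 - j32.75 V.
Step 3 — Convert to polar: |V_total| = 32.76 V, ∠V_total = -88.4°.

V_total = 32.76∠-88.4° V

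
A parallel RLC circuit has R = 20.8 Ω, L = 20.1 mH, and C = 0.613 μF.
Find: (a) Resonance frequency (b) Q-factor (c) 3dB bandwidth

Step 1 — Resonance: ω₀ = 1/√(LC) = 1/√(0.0201·6.13e-07) = 9009 rad/s.
Step 2 — f₀ = ω₀/(2π) = 1434 Hz.
Step 3 — Parallel Q: Q = R/(ω₀L) = 20.8/(9009·0.0201) = 0.1149.
Step 4 — Bandwidth: Δω = ω₀/Q = 7.843e+04 rad/s; BW = Δω/(2π) = 1.248e+04 Hz.

(a) f₀ = 1434 Hz  (b) Q = 0.1149  (c) BW = 1.248e+04 Hz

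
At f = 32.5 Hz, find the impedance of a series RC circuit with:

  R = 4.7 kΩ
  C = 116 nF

Step 1 — Angular frequency: ω = 2π·f = 2π·32.5 = 204.2 rad/s.
Step 2 — Component impedances:
  R: Z = R = 4700 Ω
  C: Z = 1/(jωC) = -j/(ω·C) = 0 - j4.222e+04 Ω
Step 3 — Series combination: Z_total = R + C = 4700 - j4.222e+04 Ω = 4.248e+04∠-83.6° Ω.

Z = 4700 - j4.222e+04 Ω = 4.248e+04∠-83.6° Ω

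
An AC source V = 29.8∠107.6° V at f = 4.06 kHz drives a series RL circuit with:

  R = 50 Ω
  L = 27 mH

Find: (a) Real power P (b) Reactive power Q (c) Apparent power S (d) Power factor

Step 1 — Angular frequency: ω = 2π·f = 2π·4060 = 2.551e+04 rad/s.
Step 2 — Component impedances:
  R: Z = R = 50 Ω
  L: Z = jωL = j·2.551e+04·0.027 = 0 + j688.8 Ω
Step 3 — Series combination: Z_total = R + L = 50 + j688.8 Ω = 690.6∠85.8° Ω.
Step 4 — Source phasor: V = 29.8∠107.6° V = -9.011 + j28.41 V.
Step 5 — Current: I = V / Z = 0.04008 + j0.01599 A = 0.04315∠21.8° A.
Step 6 — Complex power: S = V·I* = 0.09311 + j1.283 VA.
Step 7 — Real power: P = Re(S) = 0.09311 W.
Step 8 — Reactive power: Q = Im(S) = 1.283 VAR.
Step 9 — Apparent power: |S| = 1.286 VA.
Step 10 — Power factor: PF = P/|S| = 0.0724 (lagging).

(a) P = 0.09311 W  (b) Q = 1.283 VAR  (c) S = 1.286 VA  (d) PF = 0.0724 (lagging)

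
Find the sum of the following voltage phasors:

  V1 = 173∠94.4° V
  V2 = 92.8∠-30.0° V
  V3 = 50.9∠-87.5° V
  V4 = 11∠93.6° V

Step 1 — Convert each phasor to rectangular form:
  V1 = 173·(cos(94.4°) + j·sin(94.4°)) = -13.27 + j172.5 V
  V2 = 92.8·(cos(-30.0°) + j·sin(-30.0°)) = 80.37 - j46.4 V
  V3 = 50.9·(cos(-87.5°) + j·sin(-87.5°)) = 2.22 - j50.85 V
  V4 = 11·(cos(93.6°) + j·sin(93.6°)) = -0.6907 + j10.98 V
Step 2 — Sum components: V_total = 68.62 + j86.22 V.
Step 3 — Convert to polar: |V_total| = 110.2 V, ∠V_total = 51.5°.

V_total = 110.2∠51.5° V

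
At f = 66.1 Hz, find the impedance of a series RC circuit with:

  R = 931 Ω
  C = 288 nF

Step 1 — Angular frequency: ω = 2π·f = 2π·66.1 = 415.3 rad/s.
Step 2 — Component impedances:
  R: Z = R = 931 Ω
  C: Z = 1/(jωC) = -j/(ω·C) = 0 - j8360 Ω
Step 3 — Series combination: Z_total = R + C = 931 - j8360 Ω = 8412∠-83.6° Ω.

Z = 931 - j8360 Ω = 8412∠-83.6° Ω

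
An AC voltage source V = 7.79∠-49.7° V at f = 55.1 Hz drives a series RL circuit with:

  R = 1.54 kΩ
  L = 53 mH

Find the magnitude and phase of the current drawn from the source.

Step 1 — Angular frequency: ω = 2π·f = 2π·55.1 = 346.2 rad/s.
Step 2 — Component impedances:
  R: Z = R = 1540 Ω
  L: Z = jωL = j·346.2·0.053 = 0 + j18.35 Ω
Step 3 — Series combination: Z_total = R + L = 1540 + j18.35 Ω = 1540∠0.7° Ω.
Step 4 — Source phasor: V = 7.79∠-49.7° V = 5.038 - j5.941 V.
Step 5 — Ohm's law: I = V / Z_total = (5.038 - j5.941) / (1540 + j18.35) = 0.003225 - j0.003896 A.
Step 6 — Convert to polar: |I| = 0.005058 A, ∠I = -50.4°.

I = 0.005058∠-50.4° A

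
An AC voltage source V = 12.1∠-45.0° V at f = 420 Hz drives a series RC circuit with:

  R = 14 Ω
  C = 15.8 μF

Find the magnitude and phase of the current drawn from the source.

Step 1 — Angular frequency: ω = 2π·f = 2π·420 = 2639 rad/s.
Step 2 — Component impedances:
  R: Z = R = 14 Ω
  C: Z = 1/(jωC) = -j/(ω·C) = 0 - j23.98 Ω
Step 3 — Series combination: Z_total = R + C = 14 - j23.98 Ω = 27.77∠-59.7° Ω.
Step 4 — Source phasor: V = 12.1∠-45.0° V = 8.556 - j8.556 V.
Step 5 — Ohm's law: I = V / Z_total = (8.556 - j8.556) / (14 - j23.98) = 0.4214 + j0.1108 A.
Step 6 — Convert to polar: |I| = 0.4357 A, ∠I = 14.7°.

I = 0.4357∠14.7° A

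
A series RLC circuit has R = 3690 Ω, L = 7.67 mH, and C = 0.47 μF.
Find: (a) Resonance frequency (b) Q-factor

Step 1 — Resonance condition Im(Z)=0 gives ω₀ = 1/√(LC).
Step 2 — ω₀ = 1/√(0.00767·4.7e-07) = 1.666e+04 rad/s.
Step 3 — f₀ = ω₀/(2π) = 2651 Hz.
Step 4 — Series Q: Q = ω₀L/R = 1.666e+04·0.00767/3690 = 0.03462.

(a) f₀ = 2651 Hz  (b) Q = 0.03462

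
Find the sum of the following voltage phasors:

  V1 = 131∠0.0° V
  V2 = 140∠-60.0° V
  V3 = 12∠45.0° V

Step 1 — Convert each phasor to rectangular form:
  V1 = 131·(cos(0.0°) + j·sin(0.0°)) = 131 V
  V2 = 140·(cos(-60.0°) + j·sin(-60.0°)) = 70 - j121.2 V
  V3 = 12·(cos(45.0°) + j·sin(45.0°)) = 8.485 + j8.485 V
Step 2 — Sum components: V_total = 209.5 - j112.8 V.
Step 3 — Convert to polar: |V_total| = 237.9 V, ∠V_total = -28.3°.

V_total = 237.9∠-28.3° V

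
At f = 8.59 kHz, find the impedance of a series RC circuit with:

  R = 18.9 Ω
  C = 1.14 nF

Step 1 — Angular frequency: ω = 2π·f = 2π·8590 = 5.397e+04 rad/s.
Step 2 — Component impedances:
  R: Z = R = 18.9 Ω
  C: Z = 1/(jωC) = -j/(ω·C) = 0 - j1.625e+04 Ω
Step 3 — Series combination: Z_total = R + C = 18.9 - j1.625e+04 Ω = 1.625e+04∠-89.9° Ω.

Z = 18.9 - j1.625e+04 Ω = 1.625e+04∠-89.9° Ω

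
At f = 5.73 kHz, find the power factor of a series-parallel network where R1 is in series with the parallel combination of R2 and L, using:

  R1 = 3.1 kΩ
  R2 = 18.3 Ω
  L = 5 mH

Step 1 — Angular frequency: ω = 2π·f = 2π·5730 = 3.6e+04 rad/s.
Step 2 — Component impedances:
  R1: Z = R = 3100 Ω
  R2: Z = R = 18.3 Ω
  L: Z = jωL = j·3.6e+04·0.005 = 0 + j180 Ω
Step 3 — Parallel branch: R2 || L = 1/(1/R2 + 1/L) = 18.11 + j1.841 Ω.
Step 4 — Series with R1: Z_total = R1 + (R2 || L) = 3118 + j1.841 Ω = 3118∠0.0° Ω.
Step 5 — Power factor: PF = cos(φ) = Re(Z)/|Z| = 3118/3118 = 1.
Step 6 — Type: Im(Z) = 1.841 ⇒ lagging (phase φ = 0.0°).

PF = 1 (lagging, φ = 0.0°)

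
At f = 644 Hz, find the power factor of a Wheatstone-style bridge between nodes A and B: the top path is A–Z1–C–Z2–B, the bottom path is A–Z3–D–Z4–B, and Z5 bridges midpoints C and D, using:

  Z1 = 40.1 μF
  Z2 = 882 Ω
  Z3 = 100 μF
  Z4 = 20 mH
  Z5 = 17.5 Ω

Step 1 — Angular frequency: ω = 2π·f = 2π·644 = 4046 rad/s.
Step 2 — Component impedances:
  Z1: Z = 1/(jωC) = -j/(ω·C) = 0 - j6.163 Ω
  Z2: Z = R = 882 Ω
  Z3: Z = 1/(jωC) = -j/(ω·C) = 0 - j2.471 Ω
  Z4: Z = jωL = j·4046·0.02 = 0 + j80.93 Ω
  Z5: Z = R = 17.5 Ω
Step 3 — Bridge requires nodal analysis (the Z5 bridge couples midpoints C and D, so the two paths cannot be reduced to a simple series/parallel combination). Setting node B to ground and injecting 1 A at node A, the 3-node admittance system at A, C, D solves to V_A = Z_AB = 7.254 + j77.84 Ω = 78.17∠84.7° Ω.
Step 4 — Power factor: PF = cos(φ) = Re(Z)/|Z| = 7.25416/78.1743 = 0.09279.
Step 5 — Type: Im(Z) = 77.84 ⇒ lagging (phase φ = 84.7°).

PF = 0.09279 (lagging, φ = 84.7°)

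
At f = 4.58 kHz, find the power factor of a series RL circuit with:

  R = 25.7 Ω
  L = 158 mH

Step 1 — Angular frequency: ω = 2π·f = 2π·4580 = 2.878e+04 rad/s.
Step 2 — Component impedances:
  R: Z = R = 25.7 Ω
  L: Z = jωL = j·2.878e+04·0.158 = 0 + j4547 Ω
Step 3 — Series combination: Z_total = R + L = 25.7 + j4547 Ω = 4547∠89.7° Ω.
Step 4 — Power factor: PF = cos(φ) = Re(Z)/|Z| = 25.7/4547 = 0.005652.
Step 5 — Type: Im(Z) = 4547 ⇒ lagging (phase φ = 89.7°).

PF = 0.005652 (lagging, φ = 89.7°)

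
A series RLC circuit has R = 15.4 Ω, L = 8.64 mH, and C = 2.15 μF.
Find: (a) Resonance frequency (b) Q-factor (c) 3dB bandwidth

Step 1 — Resonance: ω₀ = 1/√(LC) = 1/√(0.00864·2.15e-06) = 7337 rad/s.
Step 2 — f₀ = ω₀/(2π) = 1168 Hz.
Step 3 — Series Q: Q = ω₀L/R = 7337·0.00864/15.4 = 4.116.
Step 4 — Bandwidth: Δω = ω₀/Q = 1782 rad/s; BW = Δω/(2π) = 283.7 Hz.

(a) f₀ = 1168 Hz  (b) Q = 4.116  (c) BW = 283.7 Hz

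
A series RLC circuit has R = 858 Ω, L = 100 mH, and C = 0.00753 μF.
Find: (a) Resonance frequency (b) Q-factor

Step 1 — Resonance condition Im(Z)=0 gives ω₀ = 1/√(LC).
Step 2 — ω₀ = 1/√(0.1·7.53e-09) = 3.644e+04 rad/s.
Step 3 — f₀ = ω₀/(2π) = 5800 Hz.
Step 4 — Series Q: Q = ω₀L/R = 3.644e+04·0.1/858 = 4.247.

(a) f₀ = 5800 Hz  (b) Q = 4.247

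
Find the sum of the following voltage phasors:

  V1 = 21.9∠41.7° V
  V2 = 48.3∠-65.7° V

Step 1 — Convert each phasor to rectangular form:
  V1 = 21.9·(cos(41.7°) + j·sin(41.7°)) = 16.35 + j14.57 V
  V2 = 48.3·(cos(-65.7°) + j·sin(-65.7°)) = 19.88 - j44.02 V
Step 2 — Sum components: V_total = 36.23 - j29.45 V.
Step 3 — Convert to polar: |V_total| = 46.69 V, ∠V_total = -39.1°.

V_total = 46.69∠-39.1° V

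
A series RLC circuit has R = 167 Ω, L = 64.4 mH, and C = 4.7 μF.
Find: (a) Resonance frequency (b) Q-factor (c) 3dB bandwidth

Step 1 — Resonance: ω₀ = 1/√(LC) = 1/√(0.0644·4.7e-06) = 1818 rad/s.
Step 2 — f₀ = ω₀/(2π) = 289.3 Hz.
Step 3 — Series Q: Q = ω₀L/R = 1818·0.0644/167 = 0.7009.
Step 4 — Bandwidth: Δω = ω₀/Q = 2593 rad/s; BW = Δω/(2π) = 412.7 Hz.

(a) f₀ = 289.3 Hz  (b) Q = 0.7009  (c) BW = 412.7 Hz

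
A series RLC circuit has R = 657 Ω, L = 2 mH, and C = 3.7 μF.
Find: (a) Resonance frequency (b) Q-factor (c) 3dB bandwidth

Step 1 — Resonance: ω₀ = 1/√(LC) = 1/√(0.002·3.7e-06) = 1.162e+04 rad/s.
Step 2 — f₀ = ω₀/(2π) = 1850 Hz.
Step 3 — Series Q: Q = ω₀L/R = 1.162e+04·0.002/657 = 0.03539.
Step 4 — Bandwidth: Δω = ω₀/Q = 3.285e+05 rad/s; BW = Δω/(2π) = 5.228e+04 Hz.

(a) f₀ = 1850 Hz  (b) Q = 0.03539  (c) BW = 5.228e+04 Hz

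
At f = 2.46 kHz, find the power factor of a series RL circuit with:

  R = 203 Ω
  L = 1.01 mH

Step 1 — Angular frequency: ω = 2π·f = 2π·2460 = 1.546e+04 rad/s.
Step 2 — Component impedances:
  R: Z = R = 203 Ω
  L: Z = jωL = j·1.546e+04·0.00101 = 0 + j15.61 Ω
Step 3 — Series combination: Z_total = R + L = 203 + j15.61 Ω = 203.6∠4.4° Ω.
Step 4 — Power factor: PF = cos(φ) = Re(Z)/|Z| = 203/203.6 = 0.9971.
Step 5 — Type: Im(Z) = 15.61 ⇒ lagging (phase φ = 4.4°).

PF = 0.9971 (lagging, φ = 4.4°)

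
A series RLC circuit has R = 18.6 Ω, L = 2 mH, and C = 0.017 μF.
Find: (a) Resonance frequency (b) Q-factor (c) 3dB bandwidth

Step 1 — Resonance: ω₀ = 1/√(LC) = 1/√(0.002·1.7e-08) = 1.715e+05 rad/s.
Step 2 — f₀ = ω₀/(2π) = 2.729e+04 Hz.
Step 3 — Series Q: Q = ω₀L/R = 1.715e+05·0.002/18.6 = 18.44.
Step 4 — Bandwidth: Δω = ω₀/Q = 9300 rad/s; BW = Δω/(2π) = 1480 Hz.

(a) f₀ = 2.729e+04 Hz  (b) Q = 18.44  (c) BW = 1480 Hz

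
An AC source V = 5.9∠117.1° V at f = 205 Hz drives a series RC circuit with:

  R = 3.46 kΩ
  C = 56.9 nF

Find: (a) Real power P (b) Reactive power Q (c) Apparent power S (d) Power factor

Step 1 — Angular frequency: ω = 2π·f = 2π·205 = 1288 rad/s.
Step 2 — Component impedances:
  R: Z = R = 3460 Ω
  C: Z = 1/(jωC) = -j/(ω·C) = 0 - j1.364e+04 Ω
Step 3 — Series combination: Z_total = R + C = 3460 - j1.364e+04 Ω = 1.408e+04∠-75.8° Ω.
Step 4 — Source phasor: V = 5.9∠117.1° V = -2.688 + j5.252 V.
Step 5 — Current: I = V / Z = -0.0004086 - j9.336e-05 A = 0.0004191∠-167.1° A.
Step 6 — Complex power: S = V·I* = 0.0006079 - j0.002397 VA.
Step 7 — Real power: P = Re(S) = 0.0006079 W.
Step 8 — Reactive power: Q = Im(S) = -0.002397 VAR.
Step 9 — Apparent power: |S| = 0.002473 VA.
Step 10 — Power factor: PF = P/|S| = 0.2458 (leading).

(a) P = 0.0006079 W  (b) Q = -0.002397 VAR  (c) S = 0.002473 VA  (d) PF = 0.2458 (leading)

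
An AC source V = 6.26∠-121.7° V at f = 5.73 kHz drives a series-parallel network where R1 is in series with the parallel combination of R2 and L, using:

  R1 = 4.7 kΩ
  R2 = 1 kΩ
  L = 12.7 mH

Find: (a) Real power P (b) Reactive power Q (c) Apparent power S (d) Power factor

Step 1 — Angular frequency: ω = 2π·f = 2π·5730 = 3.6e+04 rad/s.
Step 2 — Component impedances:
  R1: Z = R = 4700 Ω
  R2: Z = R = 1000 Ω
  L: Z = jωL = j·3.6e+04·0.0127 = 0 + j457.2 Ω
Step 3 — Parallel branch: R2 || L = 1/(1/R2 + 1/L) = 172.9 + j378.2 Ω.
Step 4 — Series with R1: Z_total = R1 + (R2 || L) = 4873 + j378.2 Ω = 4888∠4.4° Ω.
Step 5 — Source phasor: V = 6.26∠-121.7° V = -3.289 - j5.326 V.
Step 6 — Current: I = V / Z = -0.0007553 - j0.001034 A = 0.001281∠-126.1° A.
Step 7 — Complex power: S = V·I* = 0.007994 + j0.0006204 VA.
Step 8 — Real power: P = Re(S) = 0.007994 W.
Step 9 — Reactive power: Q = Im(S) = 0.0006204 VAR.
Step 10 — Apparent power: |S| = 0.008018 VA.
Step 11 — Power factor: PF = P/|S| = 0.997 (lagging).

(a) P = 0.007994 W  (b) Q = 0.0006204 VAR  (c) S = 0.008018 VA  (d) PF = 0.997 (lagging)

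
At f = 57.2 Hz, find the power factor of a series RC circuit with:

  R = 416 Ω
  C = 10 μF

Step 1 — Angular frequency: ω = 2π·f = 2π·57.2 = 359.4 rad/s.
Step 2 — Component impedances:
  R: Z = R = 416 Ω
  C: Z = 1/(jωC) = -j/(ω·C) = 0 - j278.2 Ω
Step 3 — Series combination: Z_total = R + C = 416 - j278.2 Ω = 500.5∠-33.8° Ω.
Step 4 — Power factor: PF = cos(φ) = Re(Z)/|Z| = 416/500.5 = 0.8312.
Step 5 — Type: Im(Z) = -278.2 ⇒ leading (phase φ = -33.8°).

PF = 0.8312 (leading, φ = -33.8°)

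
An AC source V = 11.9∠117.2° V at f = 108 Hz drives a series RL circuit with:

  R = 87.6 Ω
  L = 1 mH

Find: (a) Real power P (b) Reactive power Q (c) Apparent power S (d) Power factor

Step 1 — Angular frequency: ω = 2π·f = 2π·108 = 678.6 rad/s.
Step 2 — Component impedances:
  R: Z = R = 87.6 Ω
  L: Z = jωL = j·678.6·0.001 = 0 + j0.6786 Ω
Step 3 — Series combination: Z_total = R + L = 87.6 + j0.6786 Ω = 87.6∠0.4° Ω.
Step 4 — Source phasor: V = 11.9∠117.2° V = -5.439 + j10.58 V.
Step 5 — Current: I = V / Z = -0.06115 + j0.1213 A = 0.1358∠116.8° A.
Step 6 — Complex power: S = V·I* = 1.616 + j0.01252 VA.
Step 7 — Real power: P = Re(S) = 1.616 W.
Step 8 — Reactive power: Q = Im(S) = 0.01252 VAR.
Step 9 — Apparent power: |S| = 1.617 VA.
Step 10 — Power factor: PF = P/|S| = 1 (lagging).

(a) P = 1.616 W  (b) Q = 0.01252 VAR  (c) S = 1.617 VA  (d) PF = 1 (lagging)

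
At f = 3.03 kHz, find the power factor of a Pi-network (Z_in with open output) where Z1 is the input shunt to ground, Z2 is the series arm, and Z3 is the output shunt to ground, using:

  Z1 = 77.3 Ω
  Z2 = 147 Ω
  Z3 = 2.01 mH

Step 1 — Angular frequency: ω = 2π·f = 2π·3030 = 1.904e+04 rad/s.
Step 2 — Component impedances:
  Z1: Z = R = 77.3 Ω
  Z2: Z = R = 147 Ω
  Z3: Z = jωL = j·1.904e+04·0.00201 = 0 + j38.27 Ω
Step 3 — With open output, the series arm Z2 and the output shunt Z3 appear in series to ground: Z2 + Z3 = 147 + j38.27 Ω.
Step 4 — Parallel with input shunt Z1: Z_in = Z1 || (Z2 + Z3) = 51.41 + j4.416 Ω = 51.6∠4.9° Ω.
Step 5 — Power factor: PF = cos(φ) = Re(Z)/|Z| = 51.41/51.6 = 0.9963.
Step 6 — Type: Im(Z) = 4.416 ⇒ lagging (phase φ = 4.9°).

PF = 0.9963 (lagging, φ = 4.9°)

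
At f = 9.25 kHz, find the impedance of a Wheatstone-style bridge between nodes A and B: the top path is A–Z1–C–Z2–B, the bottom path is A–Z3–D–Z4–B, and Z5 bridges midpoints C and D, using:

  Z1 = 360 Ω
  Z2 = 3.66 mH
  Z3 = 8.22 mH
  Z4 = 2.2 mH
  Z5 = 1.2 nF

Step 1 — Angular frequency: ω = 2π·f = 2π·9250 = 5.812e+04 rad/s.
Step 2 — Component impedances:
  Z1: Z = R = 360 Ω
  Z2: Z = jωL = j·5.812e+04·0.00366 = 0 + j212.7 Ω
  Z3: Z = jωL = j·5.812e+04·0.00822 = 0 + j477.7 Ω
  Z4: Z = jωL = j·5.812e+04·0.0022 = 0 + j127.9 Ω
  Z5: Z = 1/(jωC) = -j/(ω·C) = 0 - j1.434e+04 Ω
Step 3 — Bridge requires nodal analysis (the Z5 bridge couples midpoints C and D, so the two paths cannot be reduced to a simple series/parallel combination). Setting node B to ground and injecting 1 A at node A, the 3-node admittance system at A, C, D solves to V_A = Z_AB = 164.1 + j230 Ω = 282.5∠54.5° Ω.

Z = 164.1 + j230 Ω = 282.5∠54.5° Ω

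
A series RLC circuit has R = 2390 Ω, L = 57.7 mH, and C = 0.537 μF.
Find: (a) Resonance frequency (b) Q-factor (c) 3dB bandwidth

Step 1 — Resonance condition Im(Z)=0 gives ω₀ = 1/√(LC).
Step 2 — ω₀ = 1/√(0.0577·5.37e-07) = 5681 rad/s.
Step 3 — f₀ = ω₀/(2π) = 904.2 Hz.
Step 4 — Series Q: Q = ω₀L/R = 5681·0.0577/2390 = 0.1372.
Step 5 — 3dB bandwidth: Δω = ω₀/Q = 4.142e+04 rad/s; BW = Δω/(2π) = 6592 Hz.

(a) f₀ = 904.2 Hz  (b) Q = 0.1372  (c) BW = 6592 Hz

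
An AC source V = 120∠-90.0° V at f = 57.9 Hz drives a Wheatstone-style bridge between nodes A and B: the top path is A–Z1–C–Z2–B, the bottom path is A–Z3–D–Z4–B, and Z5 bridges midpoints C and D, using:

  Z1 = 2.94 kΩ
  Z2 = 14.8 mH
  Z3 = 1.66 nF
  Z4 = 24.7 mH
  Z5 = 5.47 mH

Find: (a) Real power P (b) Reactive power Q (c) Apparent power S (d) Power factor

Step 1 — Angular frequency: ω = 2π·f = 2π·57.9 = 363.8 rad/s.
Step 2 — Component impedances:
  Z1: Z = R = 2940 Ω
  Z2: Z = jωL = j·363.8·0.0148 = 0 + j5.384 Ω
  Z3: Z = 1/(jωC) = -j/(ω·C) = 0 - j1.656e+06 Ω
  Z4: Z = jωL = j·363.8·0.0247 = 0 + j8.986 Ω
  Z5: Z = jωL = j·363.8·0.00547 = 0 + j1.99 Ω
Step 3 — Bridge requires nodal analysis (the Z5 bridge couples midpoints C and D, so the two paths cannot be reduced to a simple series/parallel combination). Setting node B to ground and injecting 1 A at node A, the 3-node admittance system at A, C, D solves to V_A = Z_AB = 2940 - j1.608 Ω = 2940∠-0.0° Ω.
Step 4 — Source phasor: V = 120∠-90.0° V = 0 - j120 V.
Step 5 — Current: I = V / Z = 2.232e-05 - j0.04082 A = 0.04082∠-90.0° A.
Step 6 — Complex power: S = V·I* = 4.898 - j0.002678 VA.
Step 7 — Real power: P = Re(S) = 4.898 W.
Step 8 — Reactive power: Q = Im(S) = -0.002678 VAR.
Step 9 — Apparent power: |S| = 4.898 VA.
Step 10 — Power factor: PF = P/|S| = 1 (leading).

(a) P = 4.898 W  (b) Q = -0.002678 VAR  (c) S = 4.898 VA  (d) PF = 1 (leading)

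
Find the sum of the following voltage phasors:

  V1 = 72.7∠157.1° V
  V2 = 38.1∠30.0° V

Step 1 — Convert each phasor to rectangular form:
  V1 = 72.7·(cos(157.1°) + j·sin(157.1°)) = -66.97 + j28.29 V
  V2 = 38.1·(cos(30.0°) + j·sin(30.0°)) = 33 + j19.05 V
Step 2 — Sum components: V_total = -33.97 + j47.34 V.
Step 3 — Convert to polar: |V_total| = 58.27 V, ∠V_total = 125.7°.

V_total = 58.27∠125.7° V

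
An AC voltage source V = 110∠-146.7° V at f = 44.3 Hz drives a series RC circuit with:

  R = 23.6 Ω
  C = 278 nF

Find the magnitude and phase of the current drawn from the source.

Step 1 — Angular frequency: ω = 2π·f = 2π·44.3 = 278.3 rad/s.
Step 2 — Component impedances:
  R: Z = R = 23.6 Ω
  C: Z = 1/(jωC) = -j/(ω·C) = 0 - j1.292e+04 Ω
Step 3 — Series combination: Z_total = R + C = 23.6 - j1.292e+04 Ω = 1.292e+04∠-89.9° Ω.
Step 4 — Source phasor: V = 110∠-146.7° V = -91.94 - j60.39 V.
Step 5 — Ohm's law: I = V / Z_total = (-91.94 - j60.39) / (23.6 - j1.292e+04) = 0.00466 - j0.007123 A.
Step 6 — Convert to polar: |I| = 0.008512 A, ∠I = -56.8°.

I = 0.008512∠-56.8° A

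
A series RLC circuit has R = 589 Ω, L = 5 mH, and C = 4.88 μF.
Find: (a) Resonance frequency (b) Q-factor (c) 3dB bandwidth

Step 1 — Resonance condition Im(Z)=0 gives ω₀ = 1/√(LC).
Step 2 — ω₀ = 1/√(0.005·4.88e-06) = 6402 rad/s.
Step 3 — f₀ = ω₀/(2π) = 1019 Hz.
Step 4 — Series Q: Q = ω₀L/R = 6402·0.005/589 = 0.05435.
Step 5 — 3dB bandwidth: Δω = ω₀/Q = 1.178e+05 rad/s; BW = Δω/(2π) = 1.875e+04 Hz.

(a) f₀ = 1019 Hz  (b) Q = 0.05435  (c) BW = 1.875e+04 Hz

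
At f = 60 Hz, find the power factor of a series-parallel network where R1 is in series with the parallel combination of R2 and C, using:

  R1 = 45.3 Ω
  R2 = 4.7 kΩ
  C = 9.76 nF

Step 1 — Angular frequency: ω = 2π·f = 2π·60 = 377 rad/s.
Step 2 — Component impedances:
  R1: Z = R = 45.3 Ω
  R2: Z = R = 4700 Ω
  C: Z = 1/(jωC) = -j/(ω·C) = 0 - j2.718e+05 Ω
Step 3 — Parallel branch: R2 || C = 1/(1/R2 + 1/C) = 4699 - j81.25 Ω.
Step 4 — Series with R1: Z_total = R1 + (R2 || C) = 4744 - j81.25 Ω = 4745∠-1.0° Ω.
Step 5 — Power factor: PF = cos(φ) = Re(Z)/|Z| = 4743.9/4744.6 = 0.9999.
Step 6 — Type: Im(Z) = -81.25 ⇒ leading (phase φ = -1.0°).

PF = 0.9999 (leading, φ = -1.0°)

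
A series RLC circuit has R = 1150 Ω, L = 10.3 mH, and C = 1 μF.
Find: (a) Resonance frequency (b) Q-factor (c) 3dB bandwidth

Step 1 — Resonance condition Im(Z)=0 gives ω₀ = 1/√(LC).
Step 2 — ω₀ = 1/√(0.0103·1e-06) = 9853 rad/s.
Step 3 — f₀ = ω₀/(2π) = 1568 Hz.
Step 4 — Series Q: Q = ω₀L/R = 9853·0.0103/1150 = 0.08825.
Step 5 — 3dB bandwidth: Δω = ω₀/Q = 1.117e+05 rad/s; BW = Δω/(2π) = 1.777e+04 Hz.

(a) f₀ = 1568 Hz  (b) Q = 0.08825  (c) BW = 1.777e+04 Hz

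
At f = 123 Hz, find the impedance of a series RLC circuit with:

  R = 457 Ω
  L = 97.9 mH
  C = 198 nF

Step 1 — Angular frequency: ω = 2π·f = 2π·123 = 772.8 rad/s.
Step 2 — Component impedances:
  R: Z = R = 457 Ω
  L: Z = jωL = j·772.8·0.0979 = 0 + j75.66 Ω
  C: Z = 1/(jωC) = -j/(ω·C) = 0 - j6535 Ω
Step 3 — Series combination: Z_total = R + L + C = 457 - j6459 Ω = 6476∠-86.0° Ω.

Z = 457 - j6459 Ω = 6476∠-86.0° Ω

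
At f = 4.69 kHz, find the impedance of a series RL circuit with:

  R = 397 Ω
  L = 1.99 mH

Step 1 — Angular frequency: ω = 2π·f = 2π·4690 = 2.947e+04 rad/s.
Step 2 — Component impedances:
  R: Z = R = 397 Ω
  L: Z = jωL = j·2.947e+04·0.00199 = 0 + j58.64 Ω
Step 3 — Series combination: Z_total = R + L = 397 + j58.64 Ω = 401.3∠8.4° Ω.

Z = 397 + j58.64 Ω = 401.3∠8.4° Ω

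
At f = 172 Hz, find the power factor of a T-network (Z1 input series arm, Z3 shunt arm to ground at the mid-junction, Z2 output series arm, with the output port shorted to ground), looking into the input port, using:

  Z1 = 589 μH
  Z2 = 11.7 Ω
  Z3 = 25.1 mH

Step 1 — Angular frequency: ω = 2π·f = 2π·172 = 1081 rad/s.
Step 2 — Component impedances:
  Z1: Z = jωL = j·1081·0.000589 = 0 + j0.6365 Ω
  Z2: Z = R = 11.7 Ω
  Z3: Z = jωL = j·1081·0.0251 = 0 + j27.13 Ω
Step 3 — With the output port shorted to ground, the output series arm Z2 runs from the junction to ground; the shunt arm Z3 also runs from the junction to ground. They appear in parallel: Z3 || Z2 = 9.865 + j4.255 Ω.
Step 4 — Series with input arm Z1: Z_in = Z1 + (Z3 || Z2) = 9.865 + j4.891 Ω = 11.01∠26.4° Ω.
Step 5 — Power factor: PF = cos(φ) = Re(Z)/|Z| = 9.8648/11.011 = 0.8959.
Step 6 — Type: Im(Z) = 4.891 ⇒ lagging (phase φ = 26.4°).

PF = 0.8959 (lagging, φ = 26.4°)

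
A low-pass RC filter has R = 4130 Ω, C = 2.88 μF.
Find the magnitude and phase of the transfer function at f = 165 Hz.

Step 1 — Angular frequency: ω = 2π·165 = 1037 rad/s.
Step 2 — Transfer function: H(jω) = 1/(1 + jωRC).
Step 3 — Denominator: 1 + jωRC = 1 + j·1037·4130·2.88e-06 = 1 + j12.33.
Step 4 — H = 0.006533 - j0.08057.
Step 5 — Magnitude: |H| = 0.08083 (-21.8 dB); phase: φ = -85.4°.

|H| = 0.08083 (-21.8 dB), φ = -85.4°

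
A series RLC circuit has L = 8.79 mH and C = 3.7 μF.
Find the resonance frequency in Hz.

Step 1 — Resonance condition Im(Z)=0 gives ω₀ = 1/√(LC).
Step 2 — ω₀ = 1/√(0.00879·3.7e-06) = 5545 rad/s.
Step 3 — f₀ = ω₀/(2π) = 882.5 Hz.

f₀ = 882.5 Hz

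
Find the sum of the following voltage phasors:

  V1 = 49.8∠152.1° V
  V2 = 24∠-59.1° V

Step 1 — Convert each phasor to rectangular form:
  V1 = 49.8·(cos(152.1°) + j·sin(152.1°)) = -44.01 + j23.3 V
  V2 = 24·(cos(-59.1°) + j·sin(-59.1°)) = 12.32 - j20.59 V
Step 2 — Sum components: V_total = -31.69 + j2.709 V.
Step 3 — Convert to polar: |V_total| = 31.8 V, ∠V_total = 175.1°.

V_total = 31.8∠175.1° V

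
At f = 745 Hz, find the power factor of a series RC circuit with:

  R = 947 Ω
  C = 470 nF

Step 1 — Angular frequency: ω = 2π·f = 2π·745 = 4681 rad/s.
Step 2 — Component impedances:
  R: Z = R = 947 Ω
  C: Z = 1/(jωC) = -j/(ω·C) = 0 - j454.5 Ω
Step 3 — Series combination: Z_total = R + C = 947 - j454.5 Ω = 1050∠-25.6° Ω.
Step 4 — Power factor: PF = cos(φ) = Re(Z)/|Z| = 947/1050.43 = 0.9015.
Step 5 — Type: Im(Z) = -454.5 ⇒ leading (phase φ = -25.6°).

PF = 0.9015 (leading, φ = -25.6°)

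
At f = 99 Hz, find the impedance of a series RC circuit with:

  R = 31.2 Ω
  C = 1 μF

Step 1 — Angular frequency: ω = 2π·f = 2π·99 = 622 rad/s.
Step 2 — Component impedances:
  R: Z = R = 31.2 Ω
  C: Z = 1/(jωC) = -j/(ω·C) = 0 - j1608 Ω
Step 3 — Series combination: Z_total = R + C = 31.2 - j1608 Ω = 1608∠-88.9° Ω.

Z = 31.2 - j1608 Ω = 1608∠-88.9° Ω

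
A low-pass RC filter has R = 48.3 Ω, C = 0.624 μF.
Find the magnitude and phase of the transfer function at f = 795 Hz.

Step 1 — Angular frequency: ω = 2π·795 = 4995 rad/s.
Step 2 — Transfer function: H(jω) = 1/(1 + jωRC).
Step 3 — Denominator: 1 + jωRC = 1 + j·4995·48.3·6.24e-07 = 1 + j0.1505.
Step 4 — H = 0.9778 - j0.1472.
Step 5 — Magnitude: |H| = 0.9889 (-0.1 dB); phase: φ = -8.6°.

|H| = 0.9889 (-0.1 dB), φ = -8.6°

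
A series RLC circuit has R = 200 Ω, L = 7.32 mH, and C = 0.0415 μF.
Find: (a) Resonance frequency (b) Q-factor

Step 1 — Resonance condition Im(Z)=0 gives ω₀ = 1/√(LC).
Step 2 — ω₀ = 1/√(0.00732·4.15e-08) = 5.737e+04 rad/s.
Step 3 — f₀ = ω₀/(2π) = 9131 Hz.
Step 4 — Series Q: Q = ω₀L/R = 5.737e+04·0.00732/200 = 2.1.

(a) f₀ = 9131 Hz  (b) Q = 2.1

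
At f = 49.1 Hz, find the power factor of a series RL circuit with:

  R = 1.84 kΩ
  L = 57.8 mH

Step 1 — Angular frequency: ω = 2π·f = 2π·49.1 = 308.5 rad/s.
Step 2 — Component impedances:
  R: Z = R = 1840 Ω
  L: Z = jωL = j·308.5·0.0578 = 0 + j17.83 Ω
Step 3 — Series combination: Z_total = R + L = 1840 + j17.83 Ω = 1840∠0.6° Ω.
Step 4 — Power factor: PF = cos(φ) = Re(Z)/|Z| = 1840/1840 = 1.
Step 5 — Type: Im(Z) = 17.83 ⇒ lagging (phase φ = 0.6°).

PF = 1 (lagging, φ = 0.6°)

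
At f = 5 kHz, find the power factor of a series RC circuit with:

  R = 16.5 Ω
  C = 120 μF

Step 1 — Angular frequency: ω = 2π·f = 2π·5000 = 3.142e+04 rad/s.
Step 2 — Component impedances:
  R: Z = R = 16.5 Ω
  C: Z = 1/(jωC) = -j/(ω·C) = 0 - j0.2653 Ω
Step 3 — Series combination: Z_total = R + C = 16.5 - j0.2653 Ω = 16.5∠-0.9° Ω.
Step 4 — Power factor: PF = cos(φ) = Re(Z)/|Z| = 16.5/16.502 = 0.9999.
Step 5 — Type: Im(Z) = -0.2653 ⇒ leading (phase φ = -0.9°).

PF = 0.9999 (leading, φ = -0.9°)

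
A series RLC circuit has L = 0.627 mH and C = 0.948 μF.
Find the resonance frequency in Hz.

Step 1 — Resonance condition Im(Z)=0 gives ω₀ = 1/√(LC).
Step 2 — ω₀ = 1/√(0.000627·9.48e-07) = 4.102e+04 rad/s.
Step 3 — f₀ = ω₀/(2π) = 6528 Hz.

f₀ = 6528 Hz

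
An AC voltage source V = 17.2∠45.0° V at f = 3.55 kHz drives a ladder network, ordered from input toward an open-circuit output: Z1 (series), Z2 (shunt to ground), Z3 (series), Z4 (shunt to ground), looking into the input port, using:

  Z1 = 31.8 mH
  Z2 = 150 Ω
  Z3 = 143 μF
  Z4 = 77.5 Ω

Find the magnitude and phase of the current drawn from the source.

Step 1 — Angular frequency: ω = 2π·f = 2π·3550 = 2.231e+04 rad/s.
Step 2 — Component impedances:
  Z1: Z = jωL = j·2.231e+04·0.0318 = 0 + j709.3 Ω
  Z2: Z = R = 150 Ω
  Z3: Z = 1/(jωC) = -j/(ω·C) = 0 - j0.3135 Ω
  Z4: Z = R = 77.5 Ω
Step 3 — Ladder network (open output): work backward from the far end, alternating series and parallel combinations. Z_in = 51.1 + j709.2 Ω = 711∠85.9° Ω.
Step 4 — Source phasor: V = 17.2∠45.0° V = 12.16 + j12.16 V.
Step 5 — Ohm's law: I = V / Z_total = (12.16 + j12.16) / (51.1 + j709.2) = 0.01829 - j0.01583 A.
Step 6 — Convert to polar: |I| = 0.02419 A, ∠I = -40.9°.

I = 0.02419∠-40.9° A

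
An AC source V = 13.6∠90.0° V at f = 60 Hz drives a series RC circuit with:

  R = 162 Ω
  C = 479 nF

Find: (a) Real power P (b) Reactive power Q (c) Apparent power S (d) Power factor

Step 1 — Angular frequency: ω = 2π·f = 2π·60 = 377 rad/s.
Step 2 — Component impedances:
  R: Z = R = 162 Ω
  C: Z = 1/(jωC) = -j/(ω·C) = 0 - j5538 Ω
Step 3 — Series combination: Z_total = R + C = 162 - j5538 Ω = 5540∠-88.3° Ω.
Step 4 — Source phasor: V = 13.6∠90.0° V = 0 + j13.6 V.
Step 5 — Current: I = V / Z = -0.002454 + j7.178e-05 A = 0.002455∠178.3° A.
Step 6 — Complex power: S = V·I* = 0.0009762 - j0.03337 VA.
Step 7 — Real power: P = Re(S) = 0.0009762 W.
Step 8 — Reactive power: Q = Im(S) = -0.03337 VAR.
Step 9 — Apparent power: |S| = 0.03339 VA.
Step 10 — Power factor: PF = P/|S| = 0.02924 (leading).

(a) P = 0.0009762 W  (b) Q = -0.03337 VAR  (c) S = 0.03339 VA  (d) PF = 0.02924 (leading)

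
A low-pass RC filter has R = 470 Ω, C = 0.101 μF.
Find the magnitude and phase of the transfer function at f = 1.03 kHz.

Step 1 — Angular frequency: ω = 2π·1030 = 6472 rad/s.
Step 2 — Transfer function: H(jω) = 1/(1 + jωRC).
Step 3 — Denominator: 1 + jωRC = 1 + j·6472·470·1.01e-07 = 1 + j0.3072.
Step 4 — H = 0.9138 - j0.2807.
Step 5 — Magnitude: |H| = 0.9559 (-0.4 dB); phase: φ = -17.1°.

|H| = 0.9559 (-0.4 dB), φ = -17.1°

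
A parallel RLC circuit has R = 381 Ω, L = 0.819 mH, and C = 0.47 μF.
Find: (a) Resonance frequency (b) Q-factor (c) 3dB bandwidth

Step 1 — Resonance: ω₀ = 1/√(LC) = 1/√(0.000819·4.7e-07) = 5.097e+04 rad/s.
Step 2 — f₀ = ω₀/(2π) = 8112 Hz.
Step 3 — Parallel Q: Q = R/(ω₀L) = 381/(5.097e+04·0.000819) = 9.127.
Step 4 — Bandwidth: Δω = ω₀/Q = 5584 rad/s; BW = Δω/(2π) = 888.8 Hz.

(a) f₀ = 8112 Hz  (b) Q = 9.127  (c) BW = 888.8 Hz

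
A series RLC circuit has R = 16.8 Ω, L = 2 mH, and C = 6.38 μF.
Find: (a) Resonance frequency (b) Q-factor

Step 1 — Resonance condition Im(Z)=0 gives ω₀ = 1/√(LC).
Step 2 — ω₀ = 1/√(0.002·6.38e-06) = 8853 rad/s.
Step 3 — f₀ = ω₀/(2π) = 1409 Hz.
Step 4 — Series Q: Q = ω₀L/R = 8853·0.002/16.8 = 1.054.

(a) f₀ = 1409 Hz  (b) Q = 1.054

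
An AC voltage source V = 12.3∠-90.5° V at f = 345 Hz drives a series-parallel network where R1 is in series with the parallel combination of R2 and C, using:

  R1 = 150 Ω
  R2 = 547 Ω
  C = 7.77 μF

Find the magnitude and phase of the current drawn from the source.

Step 1 — Angular frequency: ω = 2π·f = 2π·345 = 2168 rad/s.
Step 2 — Component impedances:
  R1: Z = R = 150 Ω
  R2: Z = R = 547 Ω
  C: Z = 1/(jωC) = -j/(ω·C) = 0 - j59.37 Ω
Step 3 — Parallel branch: R2 || C = 1/(1/R2 + 1/C) = 6.369 - j58.68 Ω.
Step 4 — Series with R1: Z_total = R1 + (R2 || C) = 156.4 - j58.68 Ω = 167∠-20.6° Ω.
Step 5 — Source phasor: V = 12.3∠-90.5° V = -0.1073 - j12.3 V.
Step 6 — Ohm's law: I = V / Z_total = (-0.1073 - j12.3) / (156.4 - j58.68) = 0.02527 - j0.06917 A.
Step 7 — Convert to polar: |I| = 0.07365 A, ∠I = -69.9°.

I = 0.07365∠-69.9° A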